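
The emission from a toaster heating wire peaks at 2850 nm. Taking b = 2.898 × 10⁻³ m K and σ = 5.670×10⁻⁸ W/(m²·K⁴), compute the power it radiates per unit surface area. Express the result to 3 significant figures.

Wien's law: T = b/λ_max = 2.898×10⁻³/2.850×10⁻⁶ = 1016.84 K.
Then I = σT⁴ = 5.670×10⁻⁸×(1016.84)⁴ = 6.06×10⁴ W/m².

I ≈ 6.06×10⁴ W/m²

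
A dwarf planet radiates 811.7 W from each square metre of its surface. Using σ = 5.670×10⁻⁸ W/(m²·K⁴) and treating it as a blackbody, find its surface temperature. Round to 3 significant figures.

T ≈ 346 K

I = σT⁴, so T = (I/σ)^(1/4) = (811.7/(5.670×10⁻⁸))^(1/4) = 346 K.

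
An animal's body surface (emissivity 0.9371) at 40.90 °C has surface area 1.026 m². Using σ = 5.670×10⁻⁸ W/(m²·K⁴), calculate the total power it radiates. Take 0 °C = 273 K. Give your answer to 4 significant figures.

P ≈ 529.3 W

T = 40.90 °C + 273 = 313.90 K.
Area A = 1.026 m².
P = εσAT⁴ = 0.9371 × 5.670×10⁻⁸ × 1.026 × (313.90)⁴ = 529.3 W.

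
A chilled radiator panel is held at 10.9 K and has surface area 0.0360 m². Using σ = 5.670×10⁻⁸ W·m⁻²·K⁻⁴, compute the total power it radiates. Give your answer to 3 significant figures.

Area A = 0.0360 m².
P = σAT⁴ = 5.670×10⁻⁸ × 0.0360 × (10.9)⁴ = 2.88×10⁻⁵ W.

P ≈ 2.88×10⁻⁵ W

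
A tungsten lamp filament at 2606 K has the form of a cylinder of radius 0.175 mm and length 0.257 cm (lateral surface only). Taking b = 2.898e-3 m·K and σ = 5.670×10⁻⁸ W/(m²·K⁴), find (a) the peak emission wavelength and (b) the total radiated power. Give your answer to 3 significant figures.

λ_max ≈ 1.11×10³ nm; P ≈ 7.39 W

(a) λ_max = b/T = 2.898×10⁻³/2606 = 1.112×10⁻⁶ m = 1.11×10³ nm.
Lateral area A = 2πrL = 2π×1.75×10⁻⁴×2.57×10⁻³ = 2.82586×10⁻⁶ m².
(b) P = σAT⁴ = 5.670×10⁻⁸×2.82586×10⁻⁶×(2606)⁴ = 7.39 W.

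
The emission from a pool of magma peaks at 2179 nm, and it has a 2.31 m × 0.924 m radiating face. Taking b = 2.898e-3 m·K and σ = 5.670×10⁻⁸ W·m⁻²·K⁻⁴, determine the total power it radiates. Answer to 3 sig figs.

Wien's law: T = b/λ_max = 2.898×10⁻³/2.179×10⁻⁶ = 1329.97 K.
Area A = 2.31 × 0.924 = 2.13444 m².
Then P = σAT⁴ = 5.670×10⁻⁸×2.13444×(1329.97)⁴ = 3.79×10⁵ W.

P ≈ 3.79×10⁵ W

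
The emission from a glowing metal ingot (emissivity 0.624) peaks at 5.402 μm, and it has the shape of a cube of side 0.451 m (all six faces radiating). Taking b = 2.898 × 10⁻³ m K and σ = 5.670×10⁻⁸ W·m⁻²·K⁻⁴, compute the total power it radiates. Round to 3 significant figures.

P ≈ 3.58×10³ W

Wien's law: T = b/λ_max = 2.898×10⁻³/5.402×10⁻⁶ = 536.468 K.
Area A = 6s² = 6×(0.451 m)² = 1.22041 m².
Then P = εσAT⁴ = 0.624×5.670×10⁻⁸×1.22041×(536.468)⁴ = 3.58×10³ W.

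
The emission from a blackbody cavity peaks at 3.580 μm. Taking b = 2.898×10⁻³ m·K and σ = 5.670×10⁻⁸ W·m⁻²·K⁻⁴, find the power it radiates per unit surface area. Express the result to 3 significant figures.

I ≈ 2.43×10⁴ W/m²

Wien's law: T = b/λ_max = 2.898×10⁻³/3.580×10⁻⁶ = 809.497 K.
Then I = σT⁴ = 5.670×10⁻⁸×(809.497)⁴ = 2.43×10⁴ W/m².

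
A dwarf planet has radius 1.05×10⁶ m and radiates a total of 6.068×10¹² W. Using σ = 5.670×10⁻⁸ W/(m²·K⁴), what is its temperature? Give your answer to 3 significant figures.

T ≈ 52.7 K

Surface area A = 4πR² = 4π(1.05×10⁶ m)² = 1.38544×10¹³ m².
P = σAT⁴ ⇒ T = (P/(σA))^(1/4) = (6.068×10¹²/(5.670×10⁻⁸×1.38544×10¹³))^(1/4) = 52.7 K.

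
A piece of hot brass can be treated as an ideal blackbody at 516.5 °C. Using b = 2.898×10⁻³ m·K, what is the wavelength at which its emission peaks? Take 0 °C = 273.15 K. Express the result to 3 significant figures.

λ_max ≈ 3.67 μm

T = 516.5 °C + 273.15 = 789.65 K.
Wien's displacement law: λ_max = b/T = (2.898×10⁻³ m·K)/(789.65 K) = 3.670×10⁻⁶ m.
That is 3.67 μm, in the infrared range.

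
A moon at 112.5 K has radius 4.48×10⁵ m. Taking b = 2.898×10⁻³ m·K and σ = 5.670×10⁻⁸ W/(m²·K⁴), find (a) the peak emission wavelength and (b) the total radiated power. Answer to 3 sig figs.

(a) λ_max = b/T = 2.898×10⁻³/112.5 = 2.576×10⁻⁵ m = 25.8 μm.
Surface area A = 4πR² = 4π(4.48×10⁵ m)² = 2.52212×10¹² m².
(b) P = σAT⁴ = 5.670×10⁻⁸×2.52212×10¹²×(112.5)⁴ = 2.29×10¹³ W.

λ_max ≈ 25.8 μm; P ≈ 2.29×10¹³ W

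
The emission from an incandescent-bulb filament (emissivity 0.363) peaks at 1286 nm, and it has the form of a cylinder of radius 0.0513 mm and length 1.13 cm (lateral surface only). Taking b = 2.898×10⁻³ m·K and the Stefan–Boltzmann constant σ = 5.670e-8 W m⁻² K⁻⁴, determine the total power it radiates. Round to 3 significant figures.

Wien's law: T = b/λ_max = 2.898×10⁻³/1.286×10⁻⁶ = 2253.50 K.
Lateral area A = 2πrL = 2π×5.13×10⁻⁵×0.0113 = 3.64230×10⁻⁶ m².
Then P = εσAT⁴ = 0.363×5.670×10⁻⁸×3.64230×10⁻⁶×(2253.50)⁴ = 1.93 W.

P ≈ 1.93 W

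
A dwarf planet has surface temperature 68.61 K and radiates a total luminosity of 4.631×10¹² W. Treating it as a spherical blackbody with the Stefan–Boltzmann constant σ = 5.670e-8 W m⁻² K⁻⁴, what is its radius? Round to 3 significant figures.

L = 4πR²σT⁴ ⇒ R = √(L/(4πσT⁴)).
σT⁴ = 1.25641 W/m², so R = √(4.631×10¹²/(4π×1.25641)) = 5.42×10⁵ m.

R ≈ 5.42×10⁵ m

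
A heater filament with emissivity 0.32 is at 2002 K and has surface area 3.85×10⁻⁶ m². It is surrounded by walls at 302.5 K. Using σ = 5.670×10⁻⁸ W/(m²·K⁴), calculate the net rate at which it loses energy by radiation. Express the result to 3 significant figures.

Net loss ≈ 1.12 W

Area A = 3.85×10⁻⁶ m².
Net radiated power P_net = εσA(T⁴ − T₀⁴) = 0.32×5.670×10⁻⁸×3.85×10⁻⁶×(2002⁴ − 302.5⁴).
T⁴ − T₀⁴ = 1.60641×10¹³ − 8.37339×10⁹ = 1.60557×10¹³ K⁴, so P_net = 1.12 W.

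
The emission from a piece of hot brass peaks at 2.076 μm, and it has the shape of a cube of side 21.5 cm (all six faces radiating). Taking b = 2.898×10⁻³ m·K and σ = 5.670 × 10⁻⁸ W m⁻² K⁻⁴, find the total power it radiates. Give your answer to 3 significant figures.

P ≈ 5.97×10⁴ W

Wien's law: T = b/λ_max = 2.898×10⁻³/2.076×10⁻⁶ = 1395.95 K.
Area A = 6s² = 6×(0.215 m)² = 0.27735 m².
Then P = σAT⁴ = 5.670×10⁻⁸×0.27735×(1395.95)⁴ = 5.97×10⁴ W.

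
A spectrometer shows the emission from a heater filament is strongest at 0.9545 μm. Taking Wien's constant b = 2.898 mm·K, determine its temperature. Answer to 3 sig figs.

Wien's law gives T = b/λ_max = (2.898×10⁻³ m·K)/(9.545×10⁻⁷ m) = 3.04×10³ K.

T ≈ 3.04×10³ K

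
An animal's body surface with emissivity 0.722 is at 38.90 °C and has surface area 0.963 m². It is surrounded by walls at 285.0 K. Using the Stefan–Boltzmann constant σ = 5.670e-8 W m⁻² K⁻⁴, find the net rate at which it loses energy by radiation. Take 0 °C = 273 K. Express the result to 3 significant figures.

T = 38.90 °C + 273 = 311.90 K.
Area A = 0.963 m².
Net radiated power P_net = εσA(T⁴ − T₀⁴) = 0.722×5.670×10⁻⁸×0.963×(311.90⁴ − 285.0⁴).
T⁴ − T₀⁴ = 9.46371×10⁹ − 6.59750×10⁹ = 2.86621×10⁹ K⁴, so P_net = 113 W.

Net loss ≈ 113 W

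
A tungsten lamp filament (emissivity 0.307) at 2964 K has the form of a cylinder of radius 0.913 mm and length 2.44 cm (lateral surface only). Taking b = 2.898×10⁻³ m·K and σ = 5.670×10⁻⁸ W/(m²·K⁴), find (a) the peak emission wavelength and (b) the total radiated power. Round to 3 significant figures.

λ_max ≈ 978 nm; P ≈ 188 W

(a) λ_max = b/T = 2.898×10⁻³/2964 = 9.777×10⁻⁷ m = 978 nm.
Lateral area A = 2πrL = 2π×9.13×10⁻⁴×0.0244 = 1.39972×10⁻⁴ m².
(b) P = εσAT⁴ = 0.307×5.670×10⁻⁸×1.39972×10⁻⁴×(2964)⁴ = 188 W.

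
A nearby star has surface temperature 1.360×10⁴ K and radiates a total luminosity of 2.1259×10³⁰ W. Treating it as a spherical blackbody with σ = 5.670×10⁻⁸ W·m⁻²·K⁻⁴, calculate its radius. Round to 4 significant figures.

L = 4πR²σT⁴ ⇒ R = √(L/(4πσT⁴)).
σT⁴ = 1.93972×10⁹ W/m², so R = √(2.1259×10³⁰/(4π×1.93972×10⁹)) = 9.339×10⁹ m.

R ≈ 9.339×10⁹ m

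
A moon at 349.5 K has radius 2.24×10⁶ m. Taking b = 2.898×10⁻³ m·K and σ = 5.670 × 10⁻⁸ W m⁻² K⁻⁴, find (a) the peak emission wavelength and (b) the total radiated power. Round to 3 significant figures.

(a) λ_max = b/T = 2.898×10⁻³/349.5 = 8.292×10⁻⁶ m = 8.29 μm.
Surface area A = 4πR² = 4π(2.24×10⁶ m)² = 6.30530×10¹³ m².
(b) P = σAT⁴ = 5.670×10⁻⁸×6.30530×10¹³×(349.5)⁴ = 5.33×10¹⁶ W.

λ_max ≈ 8.29 μm; P ≈ 5.33×10¹⁶ W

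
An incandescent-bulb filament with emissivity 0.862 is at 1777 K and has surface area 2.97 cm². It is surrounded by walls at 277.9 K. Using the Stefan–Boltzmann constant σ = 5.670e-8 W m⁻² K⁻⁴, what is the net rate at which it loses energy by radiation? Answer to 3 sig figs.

Net loss ≈ 145 W

Area A = 2.97 cm² = 2.97×10⁻⁴ m².
Net radiated power P_net = εσA(T⁴ − T₀⁴) = 0.862×5.670×10⁻⁸×2.97×10⁻⁴×(1777⁴ − 277.9⁴).
T⁴ − T₀⁴ = 9.97125×10¹² − 5.96423×10⁹ = 9.96529×10¹² K⁴, so P_net = 145 W.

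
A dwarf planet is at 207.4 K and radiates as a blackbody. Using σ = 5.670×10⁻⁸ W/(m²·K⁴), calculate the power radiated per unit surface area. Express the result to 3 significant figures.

I ≈ 105 W/m²

Stefan–Boltzmann: I = σT⁴ = 5.670×10⁻⁸ × (207.4)⁴ = 105 W/m².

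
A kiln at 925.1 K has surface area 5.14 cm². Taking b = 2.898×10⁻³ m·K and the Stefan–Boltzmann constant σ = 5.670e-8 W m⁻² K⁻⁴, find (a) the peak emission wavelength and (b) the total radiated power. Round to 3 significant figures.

(a) λ_max = b/T = 2.898×10⁻³/925.1 = 3.133×10⁻⁶ m = 3.13 μm.
Area A = 5.14 cm² = 5.14×10⁻⁴ m².
(b) P = σAT⁴ = 5.670×10⁻⁸×5.14×10⁻⁴×(925.1)⁴ = 21.3 W.

λ_max ≈ 3.13 μm; P ≈ 21.3 W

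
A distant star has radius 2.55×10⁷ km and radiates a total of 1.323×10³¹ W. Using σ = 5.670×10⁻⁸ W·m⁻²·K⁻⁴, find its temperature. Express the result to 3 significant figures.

Surface area A = 4πR² = 4π(2.55×10¹⁰ m)² = 8.17128×10²¹ m².
P = σAT⁴ ⇒ T = (P/(σA))^(1/4) = (1.323×10³¹/(5.670×10⁻⁸×8.17128×10²¹))^(1/4) = 1.30×10⁴ K.

T ≈ 1.30×10⁴ K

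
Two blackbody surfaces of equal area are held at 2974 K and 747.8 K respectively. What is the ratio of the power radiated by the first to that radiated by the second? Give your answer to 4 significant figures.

With equal areas, P₁/P₂ = (T₁/T₂)⁴ = (2974/747.8)⁴ = 250.2.

P₁/P₂ ≈ 250.2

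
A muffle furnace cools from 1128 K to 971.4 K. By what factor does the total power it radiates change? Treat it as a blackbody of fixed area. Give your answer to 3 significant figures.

P ∝ T⁴, so P₂/P₁ = (T₂/T₁)⁴ = (971.4/1128)⁴ = (0.861170)⁴ = 0.550.

P₂/P₁ ≈ 0.550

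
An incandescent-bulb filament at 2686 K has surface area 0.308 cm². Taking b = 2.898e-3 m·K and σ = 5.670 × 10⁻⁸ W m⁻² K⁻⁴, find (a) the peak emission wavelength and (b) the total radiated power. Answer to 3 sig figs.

λ_max ≈ 1.08 μm; P ≈ 90.9 W

(a) λ_max = b/T = 2.898×10⁻³/2686 = 1.079×10⁻⁶ m = 1.08 μm.
Area A = 0.308 cm² = 3.08×10⁻⁵ m².
(b) P = σAT⁴ = 5.670×10⁻⁸×3.08×10⁻⁵×(2686)⁴ = 90.9 W.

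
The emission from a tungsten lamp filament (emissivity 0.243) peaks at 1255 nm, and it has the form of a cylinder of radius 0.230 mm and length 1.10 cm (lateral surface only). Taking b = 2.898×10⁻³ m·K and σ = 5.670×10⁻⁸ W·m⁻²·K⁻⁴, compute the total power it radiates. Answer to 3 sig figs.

Wien's law: T = b/λ_max = 2.898×10⁻³/1.255×10⁻⁶ = 2309.16 K.
Lateral area A = 2πrL = 2π×2.30×10⁻⁴×0.0110 = 1.58965×10⁻⁵ m².
Then P = εσAT⁴ = 0.243×5.670×10⁻⁸×1.58965×10⁻⁵×(2309.16)⁴ = 6.23 W.

P ≈ 6.23 W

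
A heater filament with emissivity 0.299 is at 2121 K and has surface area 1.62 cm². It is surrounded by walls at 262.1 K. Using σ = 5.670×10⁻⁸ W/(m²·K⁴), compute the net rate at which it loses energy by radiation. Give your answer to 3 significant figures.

Area A = 1.62 cm² = 1.62×10⁻⁴ m².
Net radiated power P_net = εσA(T⁴ − T₀⁴) = 0.299×5.670×10⁻⁸×1.62×10⁻⁴×(2121⁴ − 262.1⁴).
T⁴ − T₀⁴ = 2.02378×10¹³ − 4.71920×10⁹ = 2.02331×10¹³ K⁴, so P_net = 55.6 W.

Net loss ≈ 55.6 W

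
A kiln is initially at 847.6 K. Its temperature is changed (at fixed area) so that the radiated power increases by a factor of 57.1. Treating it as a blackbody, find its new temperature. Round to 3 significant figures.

T₂ ≈ 2.33×10³ K

P ∝ T⁴, so T₂/T₁ = (P₂/P₁)^(1/4) = (57.1)^(1/4) = 2.74890.
T₂ = 847.6 × 2.74890 = 2.33×10³ K.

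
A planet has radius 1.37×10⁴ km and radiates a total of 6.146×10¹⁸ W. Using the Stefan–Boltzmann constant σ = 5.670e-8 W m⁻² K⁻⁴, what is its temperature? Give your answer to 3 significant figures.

T ≈ 463 K

Surface area A = 4πR² = 4π(1.37×10⁷ m)² = 2.35858×10¹⁵ m².
P = σAT⁴ ⇒ T = (P/(σA))^(1/4) = (6.146×10¹⁸/(5.670×10⁻⁸×2.35858×10¹⁵))^(1/4) = 463 K.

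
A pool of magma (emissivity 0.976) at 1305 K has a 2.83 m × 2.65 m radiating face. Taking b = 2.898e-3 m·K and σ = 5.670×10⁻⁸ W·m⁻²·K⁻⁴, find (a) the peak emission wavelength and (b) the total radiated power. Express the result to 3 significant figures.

(a) λ_max = b/T = 2.898×10⁻³/1305 = 2.221×10⁻⁶ m = 2.22 μm.
Area A = 2.83 × 2.65 = 7.4995 m².
(b) P = εσAT⁴ = 0.976×5.670×10⁻⁸×7.4995×(1305)⁴ = 1.20×10⁶ W.

λ_max ≈ 2.22 μm; P ≈ 1.20×10⁶ W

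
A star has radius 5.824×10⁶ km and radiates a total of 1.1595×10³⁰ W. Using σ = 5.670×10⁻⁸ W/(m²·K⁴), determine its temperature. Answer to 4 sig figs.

Surface area A = 4πR² = 4π(5.824×10⁹ m)² = 4.26238×10²⁰ m².
P = σAT⁴ ⇒ T = (P/(σA))^(1/4) = (1.1595×10³⁰/(5.670×10⁻⁸×4.26238×10²⁰))^(1/4) = 1.480×10⁴ K.

T ≈ 1.480×10⁴ K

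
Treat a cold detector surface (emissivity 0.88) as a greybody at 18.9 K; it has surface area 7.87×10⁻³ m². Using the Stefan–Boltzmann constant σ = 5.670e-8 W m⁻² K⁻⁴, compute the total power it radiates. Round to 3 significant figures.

Area A = 7.87×10⁻³ m².
P = εσAT⁴ = 0.88 × 5.670×10⁻⁸ × 7.87×10⁻³ × (18.9)⁴ = 5.01×10⁻⁵ W.

P ≈ 5.01×10⁻⁵ W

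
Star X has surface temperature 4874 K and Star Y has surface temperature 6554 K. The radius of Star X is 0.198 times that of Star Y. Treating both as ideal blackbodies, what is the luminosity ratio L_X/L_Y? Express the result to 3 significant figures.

L_X/L_Y ≈ 0.0120

L ∝ R²T⁴, so L_X/L_Y = (R_X/R_Y)²(T_X/T_Y)⁴ = (0.198)² × (4874/6554)⁴ = 0.039204 × 0.305856 = 0.0120.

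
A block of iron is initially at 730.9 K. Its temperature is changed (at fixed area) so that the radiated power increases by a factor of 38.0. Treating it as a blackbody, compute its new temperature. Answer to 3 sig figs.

P ∝ T⁴, so T₂/T₁ = (P₂/P₁)^(1/4) = (38.0)^(1/4) = 2.48282.
T₂ = 730.9 × 2.48282 = 1.81×10³ K.

T₂ ≈ 1.81×10³ K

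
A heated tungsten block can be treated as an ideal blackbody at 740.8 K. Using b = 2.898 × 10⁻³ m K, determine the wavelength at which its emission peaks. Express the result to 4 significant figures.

Wien's displacement law: λ_max = b/T = (2.898×10⁻³ m·K)/(740.8 K) = 3.9120×10⁻⁶ m.
That is 3.912 μm, in the infrared range.

λ_max ≈ 3.912 μm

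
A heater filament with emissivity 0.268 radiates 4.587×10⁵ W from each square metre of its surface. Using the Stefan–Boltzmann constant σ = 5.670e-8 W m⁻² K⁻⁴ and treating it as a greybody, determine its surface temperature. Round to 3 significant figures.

I = εσT⁴, so T = (I/εσ)^(1/4) = (4.587×10⁵/(0.268×5.670×10⁻⁸))^(1/4) = 2.34×10³ K.

T ≈ 2.34×10³ K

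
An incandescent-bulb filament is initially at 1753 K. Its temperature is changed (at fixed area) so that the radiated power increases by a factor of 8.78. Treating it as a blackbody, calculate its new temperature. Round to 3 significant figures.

T₂ ≈ 3.02×10³ K

P ∝ T⁴, so T₂/T₁ = (P₂/P₁)^(1/4) = (8.78)^(1/4) = 1.72137.
T₂ = 1753 × 1.72137 = 3.02×10³ K.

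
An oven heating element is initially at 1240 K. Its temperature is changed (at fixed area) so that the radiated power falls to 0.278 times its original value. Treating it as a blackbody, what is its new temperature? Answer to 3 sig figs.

P ∝ T⁴, so T₂/T₁ = (P₂/P₁)^(1/4) = (0.278)^(1/4) = 0.726125.
T₂ = 1240 × 0.726125 = 900 K.

T₂ ≈ 900 K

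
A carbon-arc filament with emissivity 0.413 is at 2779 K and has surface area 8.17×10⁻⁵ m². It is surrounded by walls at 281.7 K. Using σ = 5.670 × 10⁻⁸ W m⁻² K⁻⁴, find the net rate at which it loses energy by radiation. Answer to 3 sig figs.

Area A = 8.17×10⁻⁵ m².
Net radiated power P_net = εσA(T⁴ − T₀⁴) = 0.413×5.670×10⁻⁸×8.17×10⁻⁵×(2779⁴ − 281.7⁴).
T⁴ − T₀⁴ = 5.96423×10¹³ − 6.29720×10⁹ = 5.96360×10¹³ K⁴, so P_net = 114 W.

Net loss ≈ 114 W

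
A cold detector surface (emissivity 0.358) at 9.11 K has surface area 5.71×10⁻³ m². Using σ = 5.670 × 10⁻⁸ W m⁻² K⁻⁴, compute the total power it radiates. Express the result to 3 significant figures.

Area A = 5.71×10⁻³ m².
P = εσAT⁴ = 0.358 × 5.670×10⁻⁸ × 5.71×10⁻³ × (9.11)⁴ = 7.98×10⁻⁷ W.

P ≈ 7.98×10⁻⁷ W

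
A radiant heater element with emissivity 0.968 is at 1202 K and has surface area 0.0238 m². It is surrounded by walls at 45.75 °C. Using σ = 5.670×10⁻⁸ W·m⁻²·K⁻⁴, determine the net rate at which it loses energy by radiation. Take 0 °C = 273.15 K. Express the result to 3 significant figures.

Surroundings: T = 45.75 °C + 273.15 = 318.90 K.
Area A = 0.0238 m².
Net radiated power P_net = εσA(T⁴ − T₀⁴) = 0.968×5.670×10⁻⁸×0.0238×(1202⁴ − 318.90⁴).
T⁴ − T₀⁴ = 2.08746×10¹² − 1.03423×10¹⁰ = 2.07712×10¹² K⁴, so P_net = 2.71×10³ W.

Net loss ≈ 2.71×10³ W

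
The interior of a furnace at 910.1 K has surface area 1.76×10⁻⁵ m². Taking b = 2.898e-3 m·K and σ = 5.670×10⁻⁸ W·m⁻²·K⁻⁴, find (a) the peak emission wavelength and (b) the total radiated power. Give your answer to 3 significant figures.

(a) λ_max = b/T = 2.898×10⁻³/910.1 = 3.184×10⁻⁶ m = 3.18 μm.
Area A = 1.76×10⁻⁵ m².
(b) P = σAT⁴ = 5.670×10⁻⁸×1.76×10⁻⁵×(910.1)⁴ = 0.685 W.

λ_max ≈ 3.18 μm; P ≈ 0.685 W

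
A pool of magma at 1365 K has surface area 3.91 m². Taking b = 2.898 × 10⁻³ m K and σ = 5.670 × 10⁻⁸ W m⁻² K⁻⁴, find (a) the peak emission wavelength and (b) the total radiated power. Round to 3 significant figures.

(a) λ_max = b/T = 2.898×10⁻³/1365 = 2.123×10⁻⁶ m = 2.12×10³ nm.
Area A = 3.91 m².
(b) P = σAT⁴ = 5.670×10⁻⁸×3.91×(1365)⁴ = 7.70×10⁵ W.

λ_max ≈ 2.12×10³ nm; P ≈ 7.70×10⁵ W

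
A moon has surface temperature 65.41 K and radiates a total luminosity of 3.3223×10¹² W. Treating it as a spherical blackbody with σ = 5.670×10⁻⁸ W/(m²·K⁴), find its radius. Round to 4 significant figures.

R ≈ 5.047×10⁵ m

L = 4πR²σT⁴ ⇒ R = √(L/(4πσT⁴)).
σT⁴ = 1.03791 W/m², so R = √(3.3223×10¹²/(4π×1.03791)) = 5.047×10⁵ m.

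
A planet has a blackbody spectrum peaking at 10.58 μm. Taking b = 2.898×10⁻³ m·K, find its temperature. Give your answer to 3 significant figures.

T ≈ 274 K

Wien's law gives T = b/λ_max = (2.898×10⁻³ m·K)/(1.058×10⁻⁵ m) = 274 K.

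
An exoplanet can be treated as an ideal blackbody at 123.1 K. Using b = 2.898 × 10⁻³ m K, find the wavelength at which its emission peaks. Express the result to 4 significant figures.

Wien's displacement law: λ_max = b/T = (2.898×10⁻³ m·K)/(123.1 K) = 2.3542×10⁻⁵ m.
That is 23.54 μm, in the infrared range.

λ_max ≈ 23.54 μm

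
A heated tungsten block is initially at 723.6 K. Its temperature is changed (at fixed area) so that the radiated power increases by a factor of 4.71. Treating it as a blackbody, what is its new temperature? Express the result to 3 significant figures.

P ∝ T⁴, so T₂/T₁ = (P₂/P₁)^(1/4) = (4.71)^(1/4) = 1.47318.
T₂ = 723.6 × 1.47318 = 1.07×10³ K.

T₂ ≈ 1.07×10³ K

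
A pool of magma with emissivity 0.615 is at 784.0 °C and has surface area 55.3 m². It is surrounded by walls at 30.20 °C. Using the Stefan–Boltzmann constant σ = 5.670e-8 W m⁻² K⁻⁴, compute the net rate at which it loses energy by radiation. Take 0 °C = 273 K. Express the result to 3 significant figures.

Net loss ≈ 2.39×10⁶ W

T = 784.0 °C + 273 = 1057.0 K.
Surroundings: T = 30.20 °C + 273 = 303.20 K.
Area A = 55.3 m².
Net radiated power P_net = εσA(T⁴ − T₀⁴) = 0.615×5.670×10⁻⁸×55.3×(1057.0⁴ − 303.20⁴).
T⁴ − T₀⁴ = 1.24825×10¹² − 8.45117×10⁹ = 1.23980×10¹² K⁴, so P_net = 2.39×10⁶ W.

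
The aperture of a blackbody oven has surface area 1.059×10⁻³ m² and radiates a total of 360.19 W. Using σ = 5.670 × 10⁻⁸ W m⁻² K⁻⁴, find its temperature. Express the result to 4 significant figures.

Area A = 1.059×10⁻³ m².
P = σAT⁴ ⇒ T = (P/(σA))^(1/4) = (360.19/(5.670×10⁻⁸×1.059×10⁻³))^(1/4) = 1565 K.

T ≈ 1565 K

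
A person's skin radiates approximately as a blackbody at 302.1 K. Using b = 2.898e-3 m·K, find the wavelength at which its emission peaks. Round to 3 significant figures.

λ_max ≈ 9.59 μm

Wien's displacement law: λ_max = b/T = (2.898×10⁻³ m·K)/(302.1 K) = 9.593×10⁻⁶ m.
That is 9.59 μm, in the infrared range.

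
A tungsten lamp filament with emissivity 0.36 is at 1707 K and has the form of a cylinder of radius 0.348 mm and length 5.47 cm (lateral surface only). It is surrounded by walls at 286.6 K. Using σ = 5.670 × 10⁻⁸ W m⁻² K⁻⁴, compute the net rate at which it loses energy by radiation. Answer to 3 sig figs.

Lateral area A = 2πrL = 2π×3.48×10⁻⁴×0.0547 = 1.19604×10⁻⁴ m².
Net radiated power P_net = εσA(T⁴ − T₀⁴) = 0.36×5.670×10⁻⁸×1.19604×10⁻⁴×(1707⁴ − 286.6⁴).
T⁴ − T₀⁴ = 8.49052×10¹² − 6.74691×10⁹ = 8.48377×10¹² K⁴, so P_net = 20.7 W.

Net loss ≈ 20.7 W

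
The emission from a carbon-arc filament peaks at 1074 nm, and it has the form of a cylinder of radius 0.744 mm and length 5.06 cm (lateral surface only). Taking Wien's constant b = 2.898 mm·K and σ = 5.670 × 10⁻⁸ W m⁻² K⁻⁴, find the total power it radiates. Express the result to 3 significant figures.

Wien's law: T = b/λ_max = 2.898×10⁻³/1.074×10⁻⁶ = 2698.32 K.
Lateral area A = 2πrL = 2π×7.44×10⁻⁴×0.0506 = 2.36539×10⁻⁴ m².
Then P = σAT⁴ = 5.670×10⁻⁸×2.36539×10⁻⁴×(2698.32)⁴ = 711 W.

P ≈ 711 W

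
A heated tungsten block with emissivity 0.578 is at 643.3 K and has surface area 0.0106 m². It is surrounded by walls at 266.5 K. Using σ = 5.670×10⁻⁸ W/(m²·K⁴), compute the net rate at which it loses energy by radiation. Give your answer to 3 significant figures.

Area A = 0.0106 m².
Net radiated power P_net = εσA(T⁴ − T₀⁴) = 0.578×5.670×10⁻⁸×0.0106×(643.3⁴ − 266.5⁴).
T⁴ − T₀⁴ = 1.71259×10¹¹ − 5.04416×10⁹ = 1.66215×10¹¹ K⁴, so P_net = 57.7 W.

Net loss ≈ 57.7 W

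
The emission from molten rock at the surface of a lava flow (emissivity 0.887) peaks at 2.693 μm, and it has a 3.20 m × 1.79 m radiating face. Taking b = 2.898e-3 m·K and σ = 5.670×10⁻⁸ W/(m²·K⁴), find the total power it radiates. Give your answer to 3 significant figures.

P ≈ 3.86×10⁵ W

Wien's law: T = b/λ_max = 2.898×10⁻³/2.693×10⁻⁶ = 1076.12 K.
Area A = 3.20 × 1.79 = 5.728 m².
Then P = εσAT⁴ = 0.887×5.670×10⁻⁸×5.728×(1076.12)⁴ = 3.86×10⁵ W.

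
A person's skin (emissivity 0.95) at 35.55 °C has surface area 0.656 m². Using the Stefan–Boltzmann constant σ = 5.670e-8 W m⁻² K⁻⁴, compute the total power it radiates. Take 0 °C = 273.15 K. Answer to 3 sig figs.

P ≈ 321 W

T = 35.55 °C + 273.15 = 308.70 K.
Area A = 0.656 m².
P = εσAT⁴ = 0.95 × 5.670×10⁻⁸ × 0.656 × (308.70)⁴ = 321 W.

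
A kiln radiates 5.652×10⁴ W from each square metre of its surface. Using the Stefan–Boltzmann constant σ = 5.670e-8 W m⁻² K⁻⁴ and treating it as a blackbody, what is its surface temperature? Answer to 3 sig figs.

T ≈ 999 K

I = σT⁴, so T = (I/σ)^(1/4) = (5.652×10⁴/(5.670×10⁻⁸))^(1/4) = 999 K.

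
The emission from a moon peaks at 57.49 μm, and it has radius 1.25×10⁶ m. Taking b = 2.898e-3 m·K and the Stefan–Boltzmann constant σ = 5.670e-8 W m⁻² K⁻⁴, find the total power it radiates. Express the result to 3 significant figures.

Wien's law: T = b/λ_max = 2.898×10⁻³/5.749×10⁻⁵ = 50.4088 K.
Surface area A = 4πR² = 4π(1.25×10⁶ m)² = 1.96350×10¹³ m².
Then P = σAT⁴ = 5.670×10⁻⁸×1.96350×10¹³×(50.4088)⁴ = 7.19×10¹² W.

P ≈ 7.19×10¹² W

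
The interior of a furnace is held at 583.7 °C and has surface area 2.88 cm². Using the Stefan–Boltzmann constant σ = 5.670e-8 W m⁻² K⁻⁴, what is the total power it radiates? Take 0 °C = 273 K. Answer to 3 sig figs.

T = 583.7 °C + 273 = 856.7 K.
Area A = 2.88 cm² = 2.88×10⁻⁴ m².
P = σAT⁴ = 5.670×10⁻⁸ × 2.88×10⁻⁴ × (856.7)⁴ = 8.80 W.

P ≈ 8.80 W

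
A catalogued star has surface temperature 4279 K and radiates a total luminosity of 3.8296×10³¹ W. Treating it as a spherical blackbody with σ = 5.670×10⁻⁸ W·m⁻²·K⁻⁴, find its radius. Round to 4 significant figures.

L = 4πR²σT⁴ ⇒ R = √(L/(4πσT⁴)).
σT⁴ = 1.90087×10⁷ W/m², so R = √(3.8296×10³¹/(4π×1.90087×10⁷)) = 4.004×10¹¹ m.

R ≈ 4.004×10¹¹ m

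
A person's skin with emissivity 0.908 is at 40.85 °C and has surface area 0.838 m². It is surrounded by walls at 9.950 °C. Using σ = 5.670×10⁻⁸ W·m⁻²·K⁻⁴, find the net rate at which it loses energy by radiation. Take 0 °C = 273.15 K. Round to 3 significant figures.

Net loss ≈ 142 W

T = 40.85 °C + 273.15 = 314.00 K.
Surroundings: T = 9.950 °C + 273.15 = 283.100 K.
Area A = 0.838 m².
Net radiated power P_net = εσA(T⁴ − T₀⁴) = 0.908×5.670×10⁻⁸×0.838×(314.00⁴ − 283.100⁴).
T⁴ − T₀⁴ = 9.72117×10⁹ − 6.42332×10⁹ = 3.29785×10⁹ K⁴, so P_net = 142 W.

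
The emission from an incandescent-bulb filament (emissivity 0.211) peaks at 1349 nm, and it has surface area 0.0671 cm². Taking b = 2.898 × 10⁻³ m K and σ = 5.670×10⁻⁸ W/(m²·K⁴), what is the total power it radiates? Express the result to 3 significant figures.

P ≈ 1.71 W

Wien's law: T = b/λ_max = 2.898×10⁻³/1.349×10⁻⁶ = 2148.26 K.
Area A = 0.0671 cm² = 6.71×10⁻⁶ m².
Then P = εσAT⁴ = 0.211×5.670×10⁻⁸×6.71×10⁻⁶×(2148.26)⁴ = 1.71 W.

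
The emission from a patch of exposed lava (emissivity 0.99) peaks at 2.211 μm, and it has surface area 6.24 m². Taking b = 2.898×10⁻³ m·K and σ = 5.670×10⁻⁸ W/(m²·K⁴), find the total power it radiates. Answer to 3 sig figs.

Wien's law: T = b/λ_max = 2.898×10⁻³/2.211×10⁻⁶ = 1310.72 K.
Area A = 6.24 m².
Then P = εσAT⁴ = 0.99×5.670×10⁻⁸×6.24×(1310.72)⁴ = 1.03×10⁶ W.

P ≈ 1.03×10⁶ W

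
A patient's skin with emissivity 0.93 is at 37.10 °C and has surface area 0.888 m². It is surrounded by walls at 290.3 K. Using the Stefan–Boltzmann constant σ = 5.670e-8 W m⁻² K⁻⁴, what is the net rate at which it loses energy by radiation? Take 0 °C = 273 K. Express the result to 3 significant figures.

T = 37.10 °C + 273 = 310.10 K.
Area A = 0.888 m².
Net radiated power P_net = εσA(T⁴ − T₀⁴) = 0.93×5.670×10⁻⁸×0.888×(310.10⁴ − 290.3⁴).
T⁴ − T₀⁴ = 9.24713×10⁹ − 7.10212×10⁹ = 2.14501×10⁹ K⁴, so P_net = 100 W.

Net loss ≈ 100 W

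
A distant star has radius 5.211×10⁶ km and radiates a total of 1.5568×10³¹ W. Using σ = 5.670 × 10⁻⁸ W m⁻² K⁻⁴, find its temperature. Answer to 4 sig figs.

T ≈ 2.995×10⁴ K

Surface area A = 4πR² = 4π(5.211×10⁹ m)² = 3.41234×10²⁰ m².
P = σAT⁴ ⇒ T = (P/(σA))^(1/4) = (1.5568×10³¹/(5.670×10⁻⁸×3.41234×10²⁰))^(1/4) = 2.995×10⁴ K.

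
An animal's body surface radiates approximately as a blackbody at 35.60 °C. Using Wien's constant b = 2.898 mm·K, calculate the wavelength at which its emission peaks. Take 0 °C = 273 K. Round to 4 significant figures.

T = 35.60 °C + 273 = 308.60 K.
Wien's displacement law: λ_max = b/T = (2.898×10⁻³ m·K)/(308.60 K) = 9.3908×10⁻⁶ m.
That is 9.391 μm, in the infrared range.

λ_max ≈ 9.391 μm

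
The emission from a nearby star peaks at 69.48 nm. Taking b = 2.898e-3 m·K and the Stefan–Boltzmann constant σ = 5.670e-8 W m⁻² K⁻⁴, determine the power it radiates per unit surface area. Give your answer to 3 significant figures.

Wien's law: T = b/λ_max = 2.898×10⁻³/6.948×10⁻⁸ = 41709.8 K.
Then I = σT⁴ = 5.670×10⁻⁸×(41709.8)⁴ = 1.72×10¹¹ W/m².

I ≈ 1.72×10¹¹ W/m²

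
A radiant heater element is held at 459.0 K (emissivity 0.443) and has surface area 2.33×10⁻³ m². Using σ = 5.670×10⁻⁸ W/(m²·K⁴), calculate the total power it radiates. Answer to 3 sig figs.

P ≈ 2.60 W

Area A = 2.33×10⁻³ m².
P = εσAT⁴ = 0.443 × 5.670×10⁻⁸ × 2.33×10⁻³ × (459.0)⁴ = 2.60 W.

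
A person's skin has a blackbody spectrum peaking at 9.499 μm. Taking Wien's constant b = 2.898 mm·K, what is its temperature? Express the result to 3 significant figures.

Wien's law gives T = b/λ_max = (2.898×10⁻³ m·K)/(9.499×10⁻⁶ m) = 305 K.

T ≈ 305 K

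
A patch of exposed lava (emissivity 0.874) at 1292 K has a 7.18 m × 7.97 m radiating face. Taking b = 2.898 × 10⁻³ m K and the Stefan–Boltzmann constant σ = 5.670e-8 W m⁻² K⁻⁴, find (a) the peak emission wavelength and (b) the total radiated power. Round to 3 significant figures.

λ_max ≈ 2.24×10³ nm; P ≈ 7.90×10⁶ W

(a) λ_max = b/T = 2.898×10⁻³/1292 = 2.243×10⁻⁶ m = 2.24×10³ nm.
Area A = 7.18 × 7.97 = 57.2246 m².
(b) P = εσAT⁴ = 0.874×5.670×10⁻⁸×57.2246×(1292)⁴ = 7.90×10⁶ W.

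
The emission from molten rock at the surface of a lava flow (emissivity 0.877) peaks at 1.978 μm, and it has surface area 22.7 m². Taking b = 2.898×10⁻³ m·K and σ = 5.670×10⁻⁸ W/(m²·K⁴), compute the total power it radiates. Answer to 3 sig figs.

Wien's law: T = b/λ_max = 2.898×10⁻³/1.978×10⁻⁶ = 1465.12 K.
Area A = 22.7 m².
Then P = εσAT⁴ = 0.877×5.670×10⁻⁸×22.7×(1465.12)⁴ = 5.20×10⁶ W.

P ≈ 5.20×10⁶ W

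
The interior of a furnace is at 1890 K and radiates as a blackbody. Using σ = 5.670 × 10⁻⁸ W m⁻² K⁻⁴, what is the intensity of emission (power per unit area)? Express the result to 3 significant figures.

I ≈ 7.23×10⁵ W/m²

Stefan–Boltzmann: I = σT⁴ = 5.670×10⁻⁸ × (1890)⁴ = 7.23×10⁵ W/m².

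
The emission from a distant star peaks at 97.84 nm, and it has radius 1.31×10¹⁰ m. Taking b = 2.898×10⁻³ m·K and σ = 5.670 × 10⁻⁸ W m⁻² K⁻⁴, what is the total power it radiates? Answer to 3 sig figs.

Wien's law: T = b/λ_max = 2.898×10⁻³/9.784×10⁻⁸ = 29619.8 K.
Surface area A = 4πR² = 4π(1.31×10¹⁰ m)² = 2.15651×10²¹ m².
Then P = σAT⁴ = 5.670×10⁻⁸×2.15651×10²¹×(29619.8)⁴ = 9.41×10³¹ W.

P ≈ 9.41×10³¹ W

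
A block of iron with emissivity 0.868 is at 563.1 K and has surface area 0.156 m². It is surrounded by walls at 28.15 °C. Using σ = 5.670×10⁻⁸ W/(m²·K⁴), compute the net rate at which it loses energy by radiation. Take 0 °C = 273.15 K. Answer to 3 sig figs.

Net loss ≈ 709 W

Surroundings: T = 28.15 °C + 273.15 = 301.30 K.
Area A = 0.156 m².
Net radiated power P_net = εσA(T⁴ − T₀⁴) = 0.868×5.670×10⁻⁸×0.156×(563.1⁴ − 301.30⁴).
T⁴ − T₀⁴ = 1.00541×10¹¹ − 8.24132×10⁹ = 9.22997×10¹⁰ K⁴, so P_net = 709 W.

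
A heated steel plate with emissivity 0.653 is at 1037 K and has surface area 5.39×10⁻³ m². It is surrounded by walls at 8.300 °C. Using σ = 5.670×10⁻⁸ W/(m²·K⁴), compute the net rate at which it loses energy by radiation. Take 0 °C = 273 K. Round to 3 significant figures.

Surroundings: T = 8.300 °C + 273 = 281.300 K.
Area A = 5.39×10⁻³ m².
Net radiated power P_net = εσA(T⁴ − T₀⁴) = 0.653×5.670×10⁻⁸×5.39×10⁻³×(1037⁴ − 281.300⁴).
T⁴ − T₀⁴ = 1.15642×10¹² − 6.26151×10⁹ = 1.15016×10¹² K⁴, so P_net = 230 W.

Net loss ≈ 230 W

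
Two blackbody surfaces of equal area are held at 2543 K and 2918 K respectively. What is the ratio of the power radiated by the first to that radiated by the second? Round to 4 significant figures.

With equal areas, P₁/P₂ = (T₁/T₂)⁴ = (2543/2918)⁴ = 0.5768.

P₁/P₂ ≈ 0.5768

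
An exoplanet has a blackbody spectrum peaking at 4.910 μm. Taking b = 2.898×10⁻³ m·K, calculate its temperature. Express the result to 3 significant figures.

Wien's law gives T = b/λ_max = (2.898×10⁻³ m·K)/(4.910×10⁻⁶ m) = 590 K.

T ≈ 590 K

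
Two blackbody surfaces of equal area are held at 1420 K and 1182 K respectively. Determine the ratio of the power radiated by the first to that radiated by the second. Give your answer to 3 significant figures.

P₁/P₂ ≈ 2.08

With equal areas, P₁/P₂ = (T₁/T₂)⁴ = (1420/1182)⁴ = 2.08.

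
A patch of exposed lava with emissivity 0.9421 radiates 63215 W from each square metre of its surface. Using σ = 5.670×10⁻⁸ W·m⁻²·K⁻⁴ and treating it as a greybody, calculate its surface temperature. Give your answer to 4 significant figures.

I = εσT⁴, so T = (I/εσ)^(1/4) = (63215/(0.9421×5.670×10⁻⁸))^(1/4) = 1043 K.

T ≈ 1043 K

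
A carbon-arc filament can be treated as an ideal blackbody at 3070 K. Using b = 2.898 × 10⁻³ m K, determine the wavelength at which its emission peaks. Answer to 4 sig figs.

λ_max ≈ 944.0 nm

Wien's displacement law: λ_max = b/T = (2.898×10⁻³ m·K)/(3070 K) = 9.4397×10⁻⁷ m.
That is 944.0 nm, in the infrared range.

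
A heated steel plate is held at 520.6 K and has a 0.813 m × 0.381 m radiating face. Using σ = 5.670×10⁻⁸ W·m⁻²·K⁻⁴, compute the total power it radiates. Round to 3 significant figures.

Area A = 0.813 × 0.381 = 0.309753 m².
P = σAT⁴ = 5.670×10⁻⁸ × 0.309753 × (520.6)⁴ = 1.29×10³ W.

P ≈ 1.29×10³ W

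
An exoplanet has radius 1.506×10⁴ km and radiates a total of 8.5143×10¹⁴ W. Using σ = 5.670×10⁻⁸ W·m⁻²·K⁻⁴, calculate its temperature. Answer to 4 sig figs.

Surface area A = 4πR² = 4π(1.506×10⁷ m)² = 2.85010×10¹⁵ m².
P = σAT⁴ ⇒ T = (P/(σA))^(1/4) = (8.5143×10¹⁴/(5.670×10⁻⁸×2.85010×10¹⁵))^(1/4) = 47.91 K.

T ≈ 47.91 K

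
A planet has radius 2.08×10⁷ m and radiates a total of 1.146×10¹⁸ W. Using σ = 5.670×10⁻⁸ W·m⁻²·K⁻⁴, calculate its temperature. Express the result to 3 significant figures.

Surface area A = 4πR² = 4π(2.08×10⁷ m)² = 5.43671×10¹⁵ m².
P = σAT⁴ ⇒ T = (P/(σA))^(1/4) = (1.146×10¹⁸/(5.670×10⁻⁸×5.43671×10¹⁵))^(1/4) = 247 K.

T ≈ 247 K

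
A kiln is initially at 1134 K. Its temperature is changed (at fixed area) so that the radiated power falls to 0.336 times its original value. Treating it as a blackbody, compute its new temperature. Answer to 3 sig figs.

P ∝ T⁴, so T₂/T₁ = (P₂/P₁)^(1/4) = (0.336)^(1/4) = 0.761351.
T₂ = 1134 × 0.761351 = 863 K.

T₂ ≈ 863 K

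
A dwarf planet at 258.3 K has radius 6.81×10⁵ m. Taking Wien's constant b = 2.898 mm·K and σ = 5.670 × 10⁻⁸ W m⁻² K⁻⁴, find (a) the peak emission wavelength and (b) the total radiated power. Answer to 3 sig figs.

(a) λ_max = b/T = 2.898×10⁻³/258.3 = 1.122×10⁻⁵ m = 11.2 μm.
Surface area A = 4πR² = 4π(6.81×10⁵ m)² = 5.82779×10¹² m².
(b) P = σAT⁴ = 5.670×10⁻⁸×5.82779×10¹²×(258.3)⁴ = 1.47×10¹⁵ W.

λ_max ≈ 11.2 μm; P ≈ 1.47×10¹⁵ W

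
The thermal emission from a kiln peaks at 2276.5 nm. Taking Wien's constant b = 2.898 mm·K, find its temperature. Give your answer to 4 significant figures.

Wien's law gives T = b/λ_max = (2.898×10⁻³ m·K)/(2.2765×10⁻⁶ m) = 1273 K.

T ≈ 1273 K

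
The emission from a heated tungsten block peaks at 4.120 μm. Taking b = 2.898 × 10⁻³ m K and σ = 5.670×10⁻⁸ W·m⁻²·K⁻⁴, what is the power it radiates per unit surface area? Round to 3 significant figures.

Wien's law: T = b/λ_max = 2.898×10⁻³/4.120×10⁻⁶ = 703.398 K.
Then I = σT⁴ = 5.670×10⁻⁸×(703.398)⁴ = 1.39×10⁴ W/m².

I ≈ 1.39×10⁴ W/m²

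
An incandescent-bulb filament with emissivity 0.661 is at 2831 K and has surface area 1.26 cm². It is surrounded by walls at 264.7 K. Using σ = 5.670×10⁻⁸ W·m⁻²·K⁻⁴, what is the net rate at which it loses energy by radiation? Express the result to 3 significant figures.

Area A = 1.26 cm² = 1.26×10⁻⁴ m².
Net radiated power P_net = εσA(T⁴ − T₀⁴) = 0.661×5.670×10⁻⁸×1.26×10⁻⁴×(2831⁴ − 264.7⁴).
T⁴ − T₀⁴ = 6.42332×10¹³ − 4.90926×10⁹ = 6.42283×10¹³ K⁴, so P_net = 303 W.

Net loss ≈ 303 W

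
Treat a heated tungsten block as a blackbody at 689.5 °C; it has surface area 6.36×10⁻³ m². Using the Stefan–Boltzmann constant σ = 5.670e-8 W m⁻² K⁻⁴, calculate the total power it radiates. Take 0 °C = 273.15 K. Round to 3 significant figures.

P ≈ 310 W

T = 689.5 °C + 273.15 = 962.65 K.
Area A = 6.36×10⁻³ m².
P = σAT⁴ = 5.670×10⁻⁸ × 6.36×10⁻³ × (962.65)⁴ = 310 W.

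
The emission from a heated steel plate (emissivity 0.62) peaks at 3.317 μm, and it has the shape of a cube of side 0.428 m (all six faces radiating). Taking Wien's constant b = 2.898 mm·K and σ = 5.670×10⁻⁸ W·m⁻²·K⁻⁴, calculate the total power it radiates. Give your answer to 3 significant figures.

P ≈ 2.25×10⁴ W

Wien's law: T = b/λ_max = 2.898×10⁻³/3.317×10⁻⁶ = 873.681 K.
Area A = 6s² = 6×(0.428 m)² = 1.0991 m².
Then P = εσAT⁴ = 0.62×5.670×10⁻⁸×1.0991×(873.681)⁴ = 2.25×10⁴ W.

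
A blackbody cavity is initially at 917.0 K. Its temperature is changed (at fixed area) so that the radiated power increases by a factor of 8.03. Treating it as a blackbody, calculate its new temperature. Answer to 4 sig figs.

P ∝ T⁴, so T₂/T₁ = (P₂/P₁)^(1/4) = (8.03)^(1/4) = 1.68337.
T₂ = 917.0 × 1.68337 = 1544 K.

T₂ ≈ 1544 K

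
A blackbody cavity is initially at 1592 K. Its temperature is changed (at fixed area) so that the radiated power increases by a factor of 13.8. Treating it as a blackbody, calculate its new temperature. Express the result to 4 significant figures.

T₂ ≈ 3068 K

P ∝ T⁴, so T₂/T₁ = (P₂/P₁)^(1/4) = (13.8)^(1/4) = 1.92739.
T₂ = 1592 × 1.92739 = 3068 K.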